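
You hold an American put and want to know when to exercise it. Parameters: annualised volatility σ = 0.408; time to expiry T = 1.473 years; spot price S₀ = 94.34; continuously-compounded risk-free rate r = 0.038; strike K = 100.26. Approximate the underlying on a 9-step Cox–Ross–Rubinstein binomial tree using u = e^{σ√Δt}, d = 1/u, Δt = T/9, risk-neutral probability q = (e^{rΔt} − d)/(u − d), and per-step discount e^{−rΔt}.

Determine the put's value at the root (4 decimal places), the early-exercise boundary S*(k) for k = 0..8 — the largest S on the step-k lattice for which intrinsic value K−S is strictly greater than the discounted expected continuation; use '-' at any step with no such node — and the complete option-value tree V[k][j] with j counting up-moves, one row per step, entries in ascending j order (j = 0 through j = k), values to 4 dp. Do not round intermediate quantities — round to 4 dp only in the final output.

price = 19.7431
boundary = - - - 57.4967 48.7482 57.4967 48.7482 57.4967 67.8152
tree:
19.7431
26.3235 12.8046
34.0887 18.1751 7.0986
42.7633 25.0473 10.8970 3.0373
51.5118 33.3628 16.2804 5.1519 0.7643
58.9292 42.7633 23.5180 8.5779 1.4724 0.0000
65.2179 51.5118 32.5657 13.9304 2.8363 0.0000 0.0000
70.5498 58.9292 42.7633 21.8387 5.4637 0.0000 0.0000 0.0000
75.0704 65.2179 51.5118 32.4448 10.5249 0.0000 0.0000 0.0000 0.0000
78.9032 70.5498 58.9292 42.7633 20.2745 0.0000 0.0000 0.0000 0.0000 0.0000

Δt=0.16367, u=1.17946, d=0.84784, q=0.47764, disc=e^(-rΔt)=0.99380
k=9 terminal: V=max(K-S,0) → 78.9032 70.5498 58.9292 42.7633 20.2745 0.0000 0.0000 0.0000 0.0000 0.0000
k=8: j=0 S=25.1896 intr=75.0704 cont=74.4488 V=75.0704[EX]; j=1 S=35.0421 intr=65.2179 cont=64.5963 V=65.2179[EX]; j=2 S=48.7482 intr=51.5118 cont=50.8902 V=51.5118[EX]; j=3 S=67.8152 intr=32.4448 cont=31.8232 V=32.4448[EX]; j=4 S=94.3400 intr=5.9200 cont=10.5249 V=10.5249[hold]; j=5 S=131.2395 intr=0.0000 cont=0.0000 V=0.0000[hold]; j=6 S=182.5717 intr=0.0000 cont=0.0000 V=0.0000[hold]; j=7 S=253.9816 intr=0.0000 cont=0.0000 V=0.0000[hold]; j=8 S=353.3223 intr=0.0000 cont=0.0000 V=0.0000[hold]  S*(8)=67.8152
k=7: j=0 S=29.7102 intr=70.5498 cont=69.9282 V=70.5498[EX]; j=1 S=41.3308 intr=58.9292 cont=58.3076 V=58.9292[EX]; j=2 S=57.4967 intr=42.7633 cont=42.1417 V=42.7633[EX]; j=3 S=79.9855 intr=20.2745 cont=21.8387 V=21.8387[hold]; j=4 S=111.2706 intr=0.0000 cont=5.4637 V=5.4637[hold]; j=5 S=154.7922 intr=0.0000 cont=0.0000 V=0.0000[hold]; j=6 S=215.3366 intr=0.0000 cont=0.0000 V=0.0000[hold]; j=7 S=299.5619 intr=0.0000 cont=0.0000 V=0.0000[hold]  S*(7)=57.4967
k=6: j=0 S=35.0421 intr=65.2179 cont=64.5963 V=65.2179[EX]; j=1 S=48.7482 intr=51.5118 cont=50.8902 V=51.5118[EX]; j=2 S=67.8152 intr=32.4448 cont=32.5657 V=32.5657[hold]; j=3 S=94.3400 intr=5.9200 cont=13.9304 V=13.9304[hold]; j=4 S=131.2395 intr=0.0000 cont=2.8363 V=2.8363[hold]; j=5 S=182.5717 intr=0.0000 cont=0.0000 V=0.0000[hold]; j=6 S=253.9816 intr=0.0000 cont=0.0000 V=0.0000[hold]  S*(6)=48.7482
k=5: j=0 S=41.3308 intr=58.9292 cont=58.3076 V=58.9292[EX]; j=1 S=57.4967 intr=42.7633 cont=42.1991 V=42.7633[EX]; j=2 S=79.9855 intr=20.2745 cont=23.5180 V=23.5180[hold]; j=3 S=111.2706 intr=0.0000 cont=8.5779 V=8.5779[hold]; j=4 S=154.7922 intr=0.0000 cont=1.4724 V=1.4724[hold]; j=5 S=215.3366 intr=0.0000 cont=0.0000 V=0.0000[hold]  S*(5)=57.4967
k=4: j=0 S=48.7482 intr=51.5118 cont=50.8902 V=51.5118[EX]; j=1 S=67.8152 intr=32.4448 cont=33.3628 V=33.3628[hold]; j=2 S=94.3400 intr=5.9200 cont=16.2804 V=16.2804[hold]; j=3 S=131.2395 intr=0.0000 cont=5.1519 V=5.1519[hold]; j=4 S=182.5717 intr=0.0000 cont=0.7643 V=0.7643[hold]  S*(4)=48.7482
k=3: j=0 S=57.4967 intr=42.7633 cont=42.5775 V=42.7633[EX]; j=1 S=79.9855 intr=20.2745 cont=25.0473 V=25.0473[hold]; j=2 S=111.2706 intr=0.0000 cont=10.8970 V=10.8970[hold]; j=3 S=154.7922 intr=0.0000 cont=3.0373 V=3.0373[hold]  S*(3)=57.4967
k=2: j=0 S=67.8152 intr=32.4448 cont=34.0887 V=34.0887[hold]; j=1 S=94.3400 intr=5.9200 cont=18.1751 V=18.1751[hold]; j=2 S=131.2395 intr=0.0000 cont=7.0986 V=7.0986[hold]  S*(2)=-
k=1: j=0 S=79.9855 intr=20.2745 cont=26.3235 V=26.3235[hold]; j=1 S=111.2706 intr=0.0000 cont=12.8046 V=12.8046[hold]  S*(1)=-
k=0: j=0 S=94.3400 intr=5.9200 cont=19.7431 V=19.7431[hold]  S*(0)=-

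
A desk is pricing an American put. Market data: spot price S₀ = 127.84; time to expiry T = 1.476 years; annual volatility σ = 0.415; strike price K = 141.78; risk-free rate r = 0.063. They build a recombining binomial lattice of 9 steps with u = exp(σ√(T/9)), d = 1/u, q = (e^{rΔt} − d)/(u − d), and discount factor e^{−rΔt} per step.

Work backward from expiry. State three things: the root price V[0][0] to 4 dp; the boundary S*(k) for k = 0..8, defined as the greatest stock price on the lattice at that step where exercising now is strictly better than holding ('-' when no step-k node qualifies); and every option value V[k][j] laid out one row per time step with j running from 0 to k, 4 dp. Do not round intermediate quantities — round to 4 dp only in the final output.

Δt=0.16400, u=1.18301, d=0.84530, q=0.48884, disc=e^(-rΔt)=0.98972
k=9 terminal: V=max(K-S,0) → 113.6111 102.3572 86.6073 64.5651 33.7167 0.0000 0.0000 0.0000 0.0000 0.0000
k=8: j=0 S=33.3241 intr=108.4559 cont=106.9985 V=108.4559[EX]; j=1 S=46.6376 intr=95.1424 cont=93.6851 V=95.1424[EX]; j=2 S=65.2699 intr=76.5101 cont=75.0528 V=76.5101[EX]; j=3 S=91.3461 intr=50.4339 cont=48.9766 V=50.4339[EX]; j=4 S=127.8400 intr=13.9400 cont=17.0576 V=17.0576[hold]; j=5 S=178.9138 intr=0.0000 cont=0.0000 V=0.0000[hold]; j=6 S=250.3921 intr=0.0000 cont=0.0000 V=0.0000[hold]; j=7 S=350.4271 intr=0.0000 cont=0.0000 V=0.0000[hold]; j=8 S=490.4273 intr=0.0000 cont=0.0000 V=0.0000[hold]  S*(8)=91.3461
k=7: j=0 S=39.4228 intr=102.3572 cont=100.8999 V=102.3572[EX]; j=1 S=55.1727 intr=86.6073 cont=85.1500 V=86.6073[EX]; j=2 S=77.2149 intr=64.5651 cont=63.1077 V=64.5651[EX]; j=3 S=108.0633 intr=33.7167 cont=33.7677 V=33.7677[hold]; j=4 S=151.2360 intr=0.0000 cont=8.6296 V=8.6296[hold]; j=5 S=211.6568 intr=0.0000 cont=0.0000 V=0.0000[hold]; j=6 S=296.2164 intr=0.0000 cont=0.0000 V=0.0000[hold]; j=7 S=414.5588 intr=0.0000 cont=0.0000 V=0.0000[hold]  S*(7)=77.2149
k=6: j=0 S=46.6376 intr=95.1424 cont=93.6851 V=95.1424[EX]; j=1 S=65.2699 intr=76.5101 cont=75.0528 V=76.5101[EX]; j=2 S=91.3461 intr=50.4339 cont=49.0013 V=50.4339[EX]; j=3 S=127.8400 intr=13.9400 cont=21.2585 V=21.2585[hold]; j=4 S=178.9138 intr=0.0000 cont=4.3658 V=4.3658[hold]; j=5 S=250.3921 intr=0.0000 cont=0.0000 V=0.0000[hold]; j=6 S=350.4271 intr=0.0000 cont=0.0000 V=0.0000[hold]  S*(6)=91.3461
k=5: j=0 S=55.1727 intr=86.6073 cont=85.1500 V=86.6073[EX]; j=1 S=77.2149 intr=64.5651 cont=63.1077 V=64.5651[EX]; j=2 S=108.0633 intr=33.7167 cont=35.8001 V=35.8001[hold]; j=3 S=151.2360 intr=0.0000 cont=12.8671 V=12.8671[hold]; j=4 S=211.6568 intr=0.0000 cont=2.2087 V=2.2087[hold]; j=5 S=296.2164 intr=0.0000 cont=0.0000 V=0.0000[hold]  S*(5)=77.2149
k=4: j=0 S=65.2699 intr=76.5101 cont=75.0528 V=76.5101[EX]; j=1 S=91.3461 intr=50.4339 cont=49.9846 V=50.4339[EX]; j=2 S=127.8400 intr=13.9400 cont=24.3369 V=24.3369[hold]; j=3 S=178.9138 intr=0.0000 cont=7.5782 V=7.5782[hold]; j=4 S=250.3921 intr=0.0000 cont=1.1174 V=1.1174[hold]  S*(4)=91.3461
k=3: j=0 S=77.2149 intr=64.5651 cont=63.1077 V=64.5651[EX]; j=1 S=108.0633 intr=33.7167 cont=37.2895 V=37.2895[hold]; j=2 S=151.2360 intr=0.0000 cont=15.9787 V=15.9787[hold]; j=3 S=211.6568 intr=0.0000 cont=4.3745 V=4.3745[hold]  S*(3)=77.2149
k=2: j=0 S=91.3461 intr=50.4339 cont=50.7052 V=50.7052[hold]; j=1 S=127.8400 intr=13.9400 cont=26.5958 V=26.5958[hold]; j=2 S=178.9138 intr=0.0000 cont=10.2002 V=10.2002[hold]  S*(2)=-
k=1: j=0 S=108.0633 intr=33.7167 cont=38.5196 V=38.5196[hold]; j=1 S=151.2360 intr=0.0000 cont=18.3900 V=18.3900[hold]  S*(1)=-
k=0: j=0 S=127.8400 intr=13.9400 cont=28.3848 V=28.3848[hold]  S*(0)=-

price = 28.3848
boundary = - - - 77.2149 91.3461 77.2149 91.3461 77.2149 91.3461
tree:
28.3848
38.5196 18.3900
50.7052 26.5958 10.2002
64.5651 37.2895 15.9787 4.3745
76.5101 50.4339 24.3369 7.5782 1.1174
86.6073 64.5651 35.8001 12.8671 2.2087 0.0000
95.1424 76.5101 50.4339 21.2585 4.3658 0.0000 0.0000
102.3572 86.6073 64.5651 33.7677 8.6296 0.0000 0.0000 0.0000
108.4559 95.1424 76.5101 50.4339 17.0576 0.0000 0.0000 0.0000 0.0000
113.6111 102.3572 86.6073 64.5651 33.7167 0.0000 0.0000 0.0000 0.0000 0.0000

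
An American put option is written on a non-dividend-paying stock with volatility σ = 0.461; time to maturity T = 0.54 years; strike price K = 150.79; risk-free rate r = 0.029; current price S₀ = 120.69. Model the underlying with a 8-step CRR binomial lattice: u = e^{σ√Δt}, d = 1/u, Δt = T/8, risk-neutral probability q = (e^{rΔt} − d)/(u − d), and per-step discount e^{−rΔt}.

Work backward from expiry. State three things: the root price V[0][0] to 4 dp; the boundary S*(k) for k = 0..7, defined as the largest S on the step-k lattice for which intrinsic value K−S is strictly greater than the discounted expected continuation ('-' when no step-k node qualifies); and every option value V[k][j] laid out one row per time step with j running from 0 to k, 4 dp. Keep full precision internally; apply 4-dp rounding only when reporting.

Δt=0.06750, u=1.12724, d=0.88712, q=0.47825, disc=e^(-rΔt)=0.99804
k=8 terminal: V=max(K-S,0) → 104.4940 91.9632 76.0407 55.8085 30.1000 0.0000 0.0000 0.0000 0.0000
k=7: j=0 S=52.1866 intr=98.6034 cont=98.3085 V=98.6034[EX]; j=1 S=66.3119 intr=84.4781 cont=84.1833 V=84.4781[EX]; j=2 S=84.2603 intr=66.5297 cont=66.2348 V=66.5297[EX]; j=3 S=107.0669 intr=43.7231 cont=43.4282 V=43.7231[EX]; j=4 S=136.0465 intr=14.7435 cont=15.6739 V=15.6739[hold]; j=5 S=172.8699 intr=0.0000 cont=0.0000 V=0.0000[hold]; j=6 S=219.6602 intr=0.0000 cont=0.0000 V=0.0000[hold]; j=7 S=279.1152 intr=0.0000 cont=0.0000 V=0.0000[hold]  S*(7)=107.0669
k=6: j=0 S=58.8268 intr=91.9632 cont=91.6683 V=91.9632[EX]; j=1 S=74.7493 intr=76.0407 cont=75.7458 V=76.0407[EX]; j=2 S=94.9815 intr=55.8085 cont=55.5136 V=55.8085[EX]; j=3 S=120.6900 intr=30.1000 cont=30.2492 V=30.2492[hold]; j=4 S=153.3569 intr=0.0000 cont=8.1618 V=8.1618[hold]; j=5 S=194.8657 intr=0.0000 cont=0.0000 V=0.0000[hold]; j=6 S=247.6096 intr=0.0000 cont=0.0000 V=0.0000[hold]  S*(6)=94.9815
k=5: j=0 S=66.3119 intr=84.4781 cont=84.1833 V=84.4781[EX]; j=1 S=84.2603 intr=66.5297 cont=66.2348 V=66.5297[EX]; j=2 S=107.0669 intr=43.7231 cont=43.4994 V=43.7231[EX]; j=3 S=136.0465 intr=14.7435 cont=19.6473 V=19.6473[hold]; j=4 S=172.8699 intr=0.0000 cont=4.2501 V=4.2501[hold]; j=5 S=219.6602 intr=0.0000 cont=0.0000 V=0.0000[hold]  S*(5)=107.0669
k=4: j=0 S=74.7493 intr=76.0407 cont=75.7458 V=76.0407[EX]; j=1 S=94.9815 intr=55.8085 cont=55.5136 V=55.8085[EX]; j=2 S=120.6900 intr=30.1000 cont=32.1458 V=32.1458[hold]; j=3 S=153.3569 intr=0.0000 cont=12.2595 V=12.2595[hold]; j=4 S=194.8657 intr=0.0000 cont=2.2131 V=2.2131[hold]  S*(4)=94.9815
k=3: j=0 S=84.2603 intr=66.5297 cont=66.2348 V=66.5297[EX]; j=1 S=107.0669 intr=43.7231 cont=44.4047 V=44.4047[hold]; j=2 S=136.0465 intr=14.7435 cont=22.5909 V=22.5909[hold]; j=3 S=172.8699 intr=0.0000 cont=7.4402 V=7.4402[hold]  S*(3)=84.2603
k=2: j=0 S=94.9815 intr=55.8085 cont=55.8389 V=55.8389[hold]; j=1 S=120.6900 intr=30.1000 cont=33.9057 V=33.9057[hold]; j=2 S=153.3569 intr=0.0000 cont=15.3150 V=15.3150[hold]  S*(2)=-
k=1: j=0 S=107.0669 intr=43.7231 cont=45.2606 V=45.2606[hold]; j=1 S=136.0465 intr=14.7435 cont=24.9657 V=24.9657[hold]  S*(1)=-
k=0: j=0 S=120.6900 intr=30.1000 cont=35.4850 V=35.4850[hold]  S*(0)=-

price = 35.4850
boundary = - - - 84.2603 94.9815 107.0669 94.9815 107.0669
tree:
35.4850
45.2606 24.9657
55.8389 33.9057 15.3150
66.5297 44.4047 22.5909 7.4402
76.0407 55.8085 32.1458 12.2595 2.2131
84.4781 66.5297 43.7231 19.6473 4.2501 0.0000
91.9632 76.0407 55.8085 30.2492 8.1618 0.0000 0.0000
98.6034 84.4781 66.5297 43.7231 15.6739 0.0000 0.0000 0.0000
104.4940 91.9632 76.0407 55.8085 30.1000 0.0000 0.0000 0.0000 0.0000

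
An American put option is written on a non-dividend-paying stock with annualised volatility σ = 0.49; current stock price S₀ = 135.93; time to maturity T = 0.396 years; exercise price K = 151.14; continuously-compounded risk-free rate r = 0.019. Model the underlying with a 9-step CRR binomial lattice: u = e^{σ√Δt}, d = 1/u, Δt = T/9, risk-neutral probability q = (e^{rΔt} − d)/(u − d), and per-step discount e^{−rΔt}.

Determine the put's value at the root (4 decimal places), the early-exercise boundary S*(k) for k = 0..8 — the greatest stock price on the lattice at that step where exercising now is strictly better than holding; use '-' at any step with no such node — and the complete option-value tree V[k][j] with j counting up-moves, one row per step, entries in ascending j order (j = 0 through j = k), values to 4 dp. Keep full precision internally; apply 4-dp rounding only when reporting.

price = 25.2498
boundary = - - - - 90.1078 99.8621 110.6723 122.6527 135.9300
tree:
25.2498
33.0293 16.8116
41.9057 23.4086 9.6480
51.4430 31.5799 14.5399 4.3309
61.0322 41.0773 21.2797 7.2165 1.1921
69.8337 51.2779 30.0268 11.7796 2.2538 0.0366
77.7755 61.0322 40.4677 18.6949 4.2601 0.0701 0.0000
84.9415 69.8337 51.2779 28.4873 8.0505 0.1346 0.0000 0.0000
91.4076 77.7755 61.0322 40.4677 15.2100 0.2582 0.0000 0.0000 0.0000
97.2421 84.9415 69.8337 51.2779 28.4873 0.4954 0.0000 0.0000 0.0000 0.0000

params: Δt=0.04400 u=1.10825 d=0.90232 q=0.47839 e^(-rΔt)=0.99916
t_9 payoffs: 97.2421 84.9415 69.8337 51.2779 28.4873 0.4954 0.0000 0.0000 0.0000 0.0000
t_8: node(8,0) S=59.7324 payoff=91.4076 vs cont=91.2813 → 91.4076 [stop]  node(8,1) S=73.3645 payoff=77.7755 vs cont=77.6492 → 77.7755 [stop]  node(8,2) S=90.1078 payoff=61.0322 vs cont=60.9059 → 61.0322 [stop]  node(8,3) S=110.6723 payoff=40.4677 vs cont=40.3414 → 40.4677 [stop]  node(8,4) S=135.9300 payoff=15.2100 vs cont=15.0837 → 15.2100 [stop]  node(8,5) S=166.9520 payoff=0.0000 vs cont=0.2582 → 0.2582 [wait]  node(8,6) S=205.0540 payoff=0.0000 vs cont=0.0000 → 0.0000 [wait]  node(8,7) S=251.8515 payoff=0.0000 vs cont=0.0000 → 0.0000 [wait]  node(8,8) S=309.3292 payoff=0.0000 vs cont=0.0000 → 0.0000 [wait]  ⇒ S*(8)=135.9300
t_7: node(7,0) S=66.1985 payoff=84.9415 vs cont=84.8152 → 84.9415 [stop]  node(7,1) S=81.3063 payoff=69.8337 vs cont=69.7074 → 69.8337 [stop]  node(7,2) S=99.8621 payoff=51.2779 vs cont=51.1516 → 51.2779 [stop]  node(7,3) S=122.6527 payoff=28.4873 vs cont=28.3610 → 28.4873 [stop]  node(7,4) S=150.6446 payoff=0.4954 vs cont=8.0505 → 8.0505 [wait]  node(7,5) S=185.0248 payoff=0.0000 vs cont=0.1346 → 0.1346 [wait]  node(7,6) S=227.2513 payoff=0.0000 vs cont=0.0000 → 0.0000 [wait]  node(7,7) S=279.1147 payoff=0.0000 vs cont=0.0000 → 0.0000 [wait]  ⇒ S*(7)=122.6527
t_6: node(6,0) S=73.3645 payoff=77.7755 vs cont=77.6492 → 77.7755 [stop]  node(6,1) S=90.1078 payoff=61.0322 vs cont=60.9059 → 61.0322 [stop]  node(6,2) S=110.6723 payoff=40.4677 vs cont=40.3414 → 40.4677 [stop]  node(6,3) S=135.9300 payoff=15.2100 vs cont=18.6949 → 18.6949 [wait]  node(6,4) S=166.9520 payoff=0.0000 vs cont=4.2601 → 4.2601 [wait]  node(6,5) S=205.0540 payoff=0.0000 vs cont=0.0701 → 0.0701 [wait]  node(6,6) S=251.8515 payoff=0.0000 vs cont=0.0000 → 0.0000 [wait]  ⇒ S*(6)=110.6723
t_5: node(5,0) S=81.3063 payoff=69.8337 vs cont=69.7074 → 69.8337 [stop]  node(5,1) S=99.8621 payoff=51.2779 vs cont=51.1516 → 51.2779 [stop]  node(5,2) S=122.6527 payoff=28.4873 vs cont=30.0268 → 30.0268 [wait]  node(5,3) S=150.6446 payoff=0.4954 vs cont=11.7796 → 11.7796 [wait]  node(5,4) S=185.0248 payoff=0.0000 vs cont=2.2538 → 2.2538 [wait]  node(5,5) S=227.2513 payoff=0.0000 vs cont=0.0366 → 0.0366 [wait]  ⇒ S*(5)=99.8621
t_4: node(4,0) S=90.1078 payoff=61.0322 vs cont=60.9059 → 61.0322 [stop]  node(4,1) S=110.6723 payoff=40.4677 vs cont=41.0773 → 41.0773 [wait]  node(4,2) S=135.9300 payoff=15.2100 vs cont=21.2797 → 21.2797 [wait]  node(4,3) S=166.9520 payoff=0.0000 vs cont=7.2165 → 7.2165 [wait]  node(4,4) S=205.0540 payoff=0.0000 vs cont=1.1921 → 1.1921 [wait]  ⇒ S*(4)=90.1078
t_3: node(3,0) S=99.8621 payoff=51.2779 vs cont=51.4430 → 51.4430 [wait]  node(3,1) S=122.6527 payoff=28.4873 vs cont=31.5799 → 31.5799 [wait]  node(3,2) S=150.6446 payoff=0.4954 vs cont=14.5399 → 14.5399 [wait]  node(3,3) S=185.0248 payoff=0.0000 vs cont=4.3309 → 4.3309 [wait]  ⇒ S*(3)=-
t_2: node(2,0) S=110.6723 payoff=40.4677 vs cont=41.9057 → 41.9057 [wait]  node(2,1) S=135.9300 payoff=15.2100 vs cont=23.4086 → 23.4086 [wait]  node(2,2) S=166.9520 payoff=0.0000 vs cont=9.6480 → 9.6480 [wait]  ⇒ S*(2)=-
t_1: node(1,0) S=122.6527 payoff=28.4873 vs cont=33.0293 → 33.0293 [wait]  node(1,1) S=150.6446 payoff=0.4954 vs cont=16.8116 → 16.8116 [wait]  ⇒ S*(1)=-
t_0: node(0,0) S=135.9300 payoff=15.2100 vs cont=25.2498 → 25.2498 [wait]  ⇒ S*(0)=-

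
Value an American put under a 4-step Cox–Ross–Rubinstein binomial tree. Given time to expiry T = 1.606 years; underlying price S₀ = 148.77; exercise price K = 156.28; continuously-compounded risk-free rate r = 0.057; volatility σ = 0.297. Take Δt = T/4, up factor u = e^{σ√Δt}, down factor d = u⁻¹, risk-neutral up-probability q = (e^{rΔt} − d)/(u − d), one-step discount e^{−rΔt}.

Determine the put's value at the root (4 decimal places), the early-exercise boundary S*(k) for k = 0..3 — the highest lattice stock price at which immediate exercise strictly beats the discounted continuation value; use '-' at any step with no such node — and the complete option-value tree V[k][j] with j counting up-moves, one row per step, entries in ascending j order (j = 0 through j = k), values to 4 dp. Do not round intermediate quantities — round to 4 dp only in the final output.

params: Δt=0.40150 u=1.20706 d=0.82846 q=0.51423 e^(-rΔt)=0.97737
t_4 payoffs: 86.2000 54.1732 7.5100 0.0000 0.0000
t_3: node(3,0) S=84.5910 payoff=71.6890 vs cont=68.1531 → 71.6890 [stop]  node(3,1) S=123.2494 payoff=33.0306 vs cont=29.4946 → 33.0306 [stop]  node(3,2) S=179.5749 payoff=0.0000 vs cont=3.5656 → 3.5656 [wait]  node(3,3) S=261.6414 payoff=0.0000 vs cont=0.0000 → 0.0000 [wait]  ⇒ S*(3)=123.2494
t_2: node(2,0) S=102.1068 payoff=54.1732 vs cont=50.6373 → 54.1732 [stop]  node(2,1) S=148.7700 payoff=7.5100 vs cont=17.4741 → 17.4741 [wait]  node(2,2) S=216.7585 payoff=0.0000 vs cont=1.6928 → 1.6928 [wait]  ⇒ S*(2)=102.1068
t_1: node(1,0) S=123.2494 payoff=33.0306 vs cont=34.5026 → 34.5026 [wait]  node(1,1) S=179.5749 payoff=0.0000 vs cont=9.1471 → 9.1471 [wait]  ⇒ S*(1)=-
t_0: node(0,0) S=148.7700 payoff=7.5100 vs cont=20.9783 → 20.9783 [wait]  ⇒ S*(0)=-

price = 20.9783
boundary = - - 102.1068 123.2494
tree:
20.9783
34.5026 9.1471
54.1732 17.4741 1.6928
71.6890 33.0306 3.5656 0.0000
86.2000 54.1732 7.5100 0.0000 0.0000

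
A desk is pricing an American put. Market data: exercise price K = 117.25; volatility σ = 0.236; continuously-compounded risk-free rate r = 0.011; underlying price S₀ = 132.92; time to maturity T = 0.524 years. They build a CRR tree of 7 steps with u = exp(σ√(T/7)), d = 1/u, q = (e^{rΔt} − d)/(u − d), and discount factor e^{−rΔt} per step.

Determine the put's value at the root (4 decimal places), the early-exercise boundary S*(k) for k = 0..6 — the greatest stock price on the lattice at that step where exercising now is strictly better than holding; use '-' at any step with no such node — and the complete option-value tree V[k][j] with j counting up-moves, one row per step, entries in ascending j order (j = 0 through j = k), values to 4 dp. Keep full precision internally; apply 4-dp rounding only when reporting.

Δt=0.07486  u=1.06670  d=0.93747  q=0.49024  discount=0.99918
step 7 (expiry): payoffs max(K−S,0) = 32.6648 21.0048 7.7375 0.0000 0.0000 0.0000 0.0000 0.0000
step 6: (k=6,j=0): S=90.2271, (K−S)⁺=27.0229, hold=26.9264 ⇒ V=27.0229 exercise | (k=6,j=1): S=102.6647, (K−S)⁺=14.5853, hold=14.4888 ⇒ V=14.5853 exercise | (k=6,j=2): S=116.8169, (K−S)⁺=0.4331, hold=3.9411 ⇒ V=3.9411 continue | (k=6,j=3): S=132.9200, (K−S)⁺=0.0000, hold=0.0000 ⇒ V=0.0000 continue | (k=6,j=4): S=151.2428, (K−S)⁺=0.0000, hold=0.0000 ⇒ V=0.0000 continue | (k=6,j=5): S=172.0915, (K−S)⁺=0.0000, hold=0.0000 ⇒ V=0.0000 continue | (k=6,j=6): S=195.8141, (K−S)⁺=0.0000, hold=0.0000 ⇒ V=0.0000 continue  boundary S*=102.6647
step 5: (k=5,j=0): S=96.2452, (K−S)⁺=21.0048, hold=20.9083 ⇒ V=21.0048 exercise | (k=5,j=1): S=109.5125, (K−S)⁺=7.7375, hold=9.3594 ⇒ V=9.3594 continue | (k=5,j=2): S=124.6086, (K−S)⁺=0.0000, hold=2.0073 ⇒ V=2.0073 continue | (k=5,j=3): S=141.7858, (K−S)⁺=0.0000, hold=0.0000 ⇒ V=0.0000 continue | (k=5,j=4): S=161.3307, (K−S)⁺=0.0000, hold=0.0000 ⇒ V=0.0000 continue | (k=5,j=5): S=183.5700, (K−S)⁺=0.0000, hold=0.0000 ⇒ V=0.0000 continue  boundary S*=96.2452
step 4: (k=4,j=0): S=102.6647, (K−S)⁺=14.5853, hold=15.2832 ⇒ V=15.2832 continue | (k=4,j=1): S=116.8169, (K−S)⁺=0.4331, hold=5.7504 ⇒ V=5.7504 continue | (k=4,j=2): S=132.9200, (K−S)⁺=0.0000, hold=1.0224 ⇒ V=1.0224 continue | (k=4,j=3): S=151.2428, (K−S)⁺=0.0000, hold=0.0000 ⇒ V=0.0000 continue | (k=4,j=4): S=172.0915, (K−S)⁺=0.0000, hold=0.0000 ⇒ V=0.0000 continue  boundary S*=-
step 3: (k=3,j=0): S=109.5125, (K−S)⁺=7.7375, hold=10.6011 ⇒ V=10.6011 continue | (k=3,j=1): S=124.6086, (K−S)⁺=0.0000, hold=3.4297 ⇒ V=3.4297 continue | (k=3,j=2): S=141.7858, (K−S)⁺=0.0000, hold=0.5208 ⇒ V=0.5208 continue | (k=3,j=3): S=161.3307, (K−S)⁺=0.0000, hold=0.0000 ⇒ V=0.0000 continue  boundary S*=-
step 2: (k=2,j=0): S=116.8169, (K−S)⁺=0.4331, hold=7.0796 ⇒ V=7.0796 continue | (k=2,j=1): S=132.9200, (K−S)⁺=0.0000, hold=2.0020 ⇒ V=2.0020 continue | (k=2,j=2): S=151.2428, (K−S)⁺=0.0000, hold=0.2652 ⇒ V=0.2652 continue  boundary S*=-
step 1: (k=1,j=0): S=124.6086, (K−S)⁺=0.0000, hold=4.5866 ⇒ V=4.5866 continue | (k=1,j=1): S=141.7858, (K−S)⁺=0.0000, hold=1.1496 ⇒ V=1.1496 continue  boundary S*=-
step 0: (k=0,j=0): S=132.9200, (K−S)⁺=0.0000, hold=2.8993 ⇒ V=2.8993 continue  boundary S*=-

price = 2.8993
boundary = - - - - - 96.2452 102.6647
tree:
2.8993
4.5866 1.1496
7.0796 2.0020 0.2652
10.6011 3.4297 0.5208 0.0000
15.2832 5.7504 1.0224 0.0000 0.0000
21.0048 9.3594 2.0073 0.0000 0.0000 0.0000
27.0229 14.5853 3.9411 0.0000 0.0000 0.0000 0.0000
32.6648 21.0048 7.7375 0.0000 0.0000 0.0000 0.0000 0.0000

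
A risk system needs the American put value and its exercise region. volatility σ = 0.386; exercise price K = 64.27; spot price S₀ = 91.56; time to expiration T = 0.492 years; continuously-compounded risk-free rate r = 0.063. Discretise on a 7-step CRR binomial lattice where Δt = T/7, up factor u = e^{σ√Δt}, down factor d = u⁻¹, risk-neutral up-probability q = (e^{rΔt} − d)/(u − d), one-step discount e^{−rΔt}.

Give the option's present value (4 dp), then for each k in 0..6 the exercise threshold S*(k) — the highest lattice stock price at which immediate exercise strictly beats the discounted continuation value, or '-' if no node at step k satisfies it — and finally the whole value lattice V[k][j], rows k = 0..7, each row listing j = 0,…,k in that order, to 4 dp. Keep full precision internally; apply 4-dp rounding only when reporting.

price = 0.6779
boundary = - - - - - - 49.5503
tree:
0.6779
1.2040 0.1496
2.1064 0.2981 0.0000
3.6137 0.5942 0.0000 0.0000
6.0370 1.1845 0.0000 0.0000 0.0000
9.7090 2.3610 0.0000 0.0000 0.0000 0.0000
14.7197 4.7061 0.0000 0.0000 0.0000 0.0000 0.0000
19.5395 9.3804 0.0000 0.0000 0.0000 0.0000 0.0000 0.0000

Δt=0.07029  u=1.10775  d=0.90273  q=0.49608  discount=0.99558
step 7 (expiry): payoffs max(K−S,0) = 19.5395 9.3804 0.0000 0.0000 0.0000 0.0000 0.0000 0.0000
step 6: (k=6,j=0): S=49.5503, (K−S)⁺=14.7197, hold=14.4357 ⇒ V=14.7197 exercise | (k=6,j=1): S=60.8041, (K−S)⁺=3.4659, hold=4.7061 ⇒ V=4.7061 continue | (k=6,j=2): S=74.6138, (K−S)⁺=0.0000, hold=0.0000 ⇒ V=0.0000 continue | (k=6,j=3): S=91.5600, (K−S)⁺=0.0000, hold=0.0000 ⇒ V=0.0000 continue | (k=6,j=4): S=112.3549, (K−S)⁺=0.0000, hold=0.0000 ⇒ V=0.0000 continue | (k=6,j=5): S=137.8728, (K−S)⁺=0.0000, hold=0.0000 ⇒ V=0.0000 continue | (k=6,j=6): S=169.1862, (K−S)⁺=0.0000, hold=0.0000 ⇒ V=0.0000 continue  boundary S*=49.5503
step 5: (k=5,j=0): S=54.8896, (K−S)⁺=9.3804, hold=9.7090 ⇒ V=9.7090 continue | (k=5,j=1): S=67.3560, (K−S)⁺=0.0000, hold=2.3610 ⇒ V=2.3610 continue | (k=5,j=2): S=82.6538, (K−S)⁺=0.0000, hold=0.0000 ⇒ V=0.0000 continue | (k=5,j=3): S=101.4259, (K−S)⁺=0.0000, hold=0.0000 ⇒ V=0.0000 continue | (k=5,j=4): S=124.4616, (K−S)⁺=0.0000, hold=0.0000 ⇒ V=0.0000 continue | (k=5,j=5): S=152.7291, (K−S)⁺=0.0000, hold=0.0000 ⇒ V=0.0000 continue  boundary S*=-
step 4: (k=4,j=0): S=60.8041, (K−S)⁺=3.4659, hold=6.0370 ⇒ V=6.0370 continue | (k=4,j=1): S=74.6138, (K−S)⁺=0.0000, hold=1.1845 ⇒ V=1.1845 continue | (k=4,j=2): S=91.5600, (K−S)⁺=0.0000, hold=0.0000 ⇒ V=0.0000 continue | (k=4,j=3): S=112.3549, (K−S)⁺=0.0000, hold=0.0000 ⇒ V=0.0000 continue | (k=4,j=4): S=137.8728, (K−S)⁺=0.0000, hold=0.0000 ⇒ V=0.0000 continue  boundary S*=-
step 3: (k=3,j=0): S=67.3560, (K−S)⁺=0.0000, hold=3.6137 ⇒ V=3.6137 continue | (k=3,j=1): S=82.6538, (K−S)⁺=0.0000, hold=0.5942 ⇒ V=0.5942 continue | (k=3,j=2): S=101.4259, (K−S)⁺=0.0000, hold=0.0000 ⇒ V=0.0000 continue | (k=3,j=3): S=124.4616, (K−S)⁺=0.0000, hold=0.0000 ⇒ V=0.0000 continue  boundary S*=-
step 2: (k=2,j=0): S=74.6138, (K−S)⁺=0.0000, hold=2.1064 ⇒ V=2.1064 continue | (k=2,j=1): S=91.5600, (K−S)⁺=0.0000, hold=0.2981 ⇒ V=0.2981 continue | (k=2,j=2): S=112.3549, (K−S)⁺=0.0000, hold=0.0000 ⇒ V=0.0000 continue  boundary S*=-
step 1: (k=1,j=0): S=82.6538, (K−S)⁺=0.0000, hold=1.2040 ⇒ V=1.2040 continue | (k=1,j=1): S=101.4259, (K−S)⁺=0.0000, hold=0.1496 ⇒ V=0.1496 continue  boundary S*=-
step 0: (k=0,j=0): S=91.5600, (K−S)⁺=0.0000, hold=0.6779 ⇒ V=0.6779 continue  boundary S*=-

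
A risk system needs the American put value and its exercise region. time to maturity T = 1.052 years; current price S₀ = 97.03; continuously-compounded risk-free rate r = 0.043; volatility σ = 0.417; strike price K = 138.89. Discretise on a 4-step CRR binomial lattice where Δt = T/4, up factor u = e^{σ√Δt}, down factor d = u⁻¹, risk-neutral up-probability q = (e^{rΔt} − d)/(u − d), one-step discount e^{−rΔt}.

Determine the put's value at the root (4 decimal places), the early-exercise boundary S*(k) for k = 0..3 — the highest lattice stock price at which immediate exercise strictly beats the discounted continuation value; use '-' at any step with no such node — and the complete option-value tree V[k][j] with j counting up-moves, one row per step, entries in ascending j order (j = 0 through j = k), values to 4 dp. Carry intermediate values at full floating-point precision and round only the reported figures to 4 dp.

Δt=0.26300, u=1.23844, d=0.80747, q=0.47313, disc=e^(-rΔt)=0.98875
k=4 terminal: V=max(K-S,0) → 97.6417 75.6261 41.8600 0.0000 0.0000
k=3: j=0 S=51.0836 intr=87.8064 cont=86.2446 V=87.8064[EX]; j=1 S=78.3486 intr=60.5414 cont=58.9796 V=60.5414[EX]; j=2 S=120.1658 intr=18.7242 cont=21.8068 V=21.8068[hold]; j=3 S=184.3023 intr=0.0000 cont=0.0000 V=0.0000[hold]  S*(3)=78.3486
k=2: j=0 S=63.2639 intr=75.6261 cont=74.0642 V=75.6261[EX]; j=1 S=97.0300 intr=41.8600 cont=41.7402 V=41.8600[EX]; j=2 S=148.8181 intr=0.0000 cont=11.3602 V=11.3602[hold]  S*(2)=97.0300
k=1: j=0 S=78.3486 intr=60.5414 cont=58.9796 V=60.5414[EX]; j=1 S=120.1658 intr=18.7242 cont=27.1212 V=27.1212[hold]  S*(1)=78.3486
k=0: j=0 S=97.0300 intr=41.8600 cont=44.2263 V=44.2263[hold]  S*(0)=-

price = 44.2263
boundary = - 78.3486 97.0300 78.3486
tree:
44.2263
60.5414 27.1212
75.6261 41.8600 11.3602
87.8064 60.5414 21.8068 0.0000
97.6417 75.6261 41.8600 0.0000 0.0000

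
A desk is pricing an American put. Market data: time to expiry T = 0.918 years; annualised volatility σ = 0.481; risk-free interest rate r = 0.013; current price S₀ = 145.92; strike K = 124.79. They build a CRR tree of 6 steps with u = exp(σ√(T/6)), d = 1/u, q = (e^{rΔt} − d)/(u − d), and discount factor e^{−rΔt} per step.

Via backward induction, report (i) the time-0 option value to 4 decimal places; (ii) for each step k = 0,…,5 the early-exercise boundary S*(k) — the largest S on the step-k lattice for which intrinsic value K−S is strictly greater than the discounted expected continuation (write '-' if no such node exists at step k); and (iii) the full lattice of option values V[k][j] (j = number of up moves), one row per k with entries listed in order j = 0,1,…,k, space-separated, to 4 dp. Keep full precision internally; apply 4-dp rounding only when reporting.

price = 15.7177
boundary = - - - - 68.7503 82.9822
tree:
15.7177
22.7992 7.4179
32.0703 11.9428 2.1030
43.4172 18.8011 3.8904 0.0000
56.0397 28.6902 7.1970 0.0000 0.0000
67.8307 41.8078 13.3140 0.0000 0.0000 0.0000
77.5995 56.0397 24.6299 0.0000 0.0000 0.0000 0.0000

Δt=0.15300  u=1.20701  d=0.82850  q=0.45836  discount=0.99801
step 6 (expiry): payoffs max(K−S,0) = 77.5995 56.0397 24.6299 0.0000 0.0000 0.0000 0.0000
step 5: (k=5,j=0): S=56.9593, (K−S)⁺=67.8307, hold=67.5827 ⇒ V=67.8307 exercise | (k=5,j=1): S=82.9822, (K−S)⁺=41.8078, hold=41.5599 ⇒ V=41.8078 exercise | (k=5,j=2): S=120.8940, (K−S)⁺=3.8960, hold=13.3140 ⇒ V=13.3140 continue | (k=5,j=3): S=176.1265, (K−S)⁺=0.0000, hold=0.0000 ⇒ V=0.0000 continue | (k=5,j=4): S=256.5930, (K−S)⁺=0.0000, hold=0.0000 ⇒ V=0.0000 continue | (k=5,j=5): S=373.8219, (K−S)⁺=0.0000, hold=0.0000 ⇒ V=0.0000 continue  boundary S*=82.9822
step 4: (k=4,j=0): S=68.7503, (K−S)⁺=56.0397, hold=55.7917 ⇒ V=56.0397 exercise | (k=4,j=1): S=100.1601, (K−S)⁺=24.6299, hold=28.6902 ⇒ V=28.6902 continue | (k=4,j=2): S=145.9200, (K−S)⁺=0.0000, hold=7.1970 ⇒ V=7.1970 continue | (k=4,j=3): S=212.5861, (K−S)⁺=0.0000, hold=0.0000 ⇒ V=0.0000 continue | (k=4,j=4): S=309.7097, (K−S)⁺=0.0000, hold=0.0000 ⇒ V=0.0000 continue  boundary S*=68.7503
step 3: (k=3,j=0): S=82.9822, (K−S)⁺=41.8078, hold=43.4172 ⇒ V=43.4172 continue | (k=3,j=1): S=120.8940, (K−S)⁺=3.8960, hold=18.8011 ⇒ V=18.8011 continue | (k=3,j=2): S=176.1265, (K−S)⁺=0.0000, hold=3.8904 ⇒ V=3.8904 continue | (k=3,j=3): S=256.5930, (K−S)⁺=0.0000, hold=0.0000 ⇒ V=0.0000 continue  boundary S*=-
step 2: (k=2,j=0): S=100.1601, (K−S)⁺=24.6299, hold=32.0703 ⇒ V=32.0703 continue | (k=2,j=1): S=145.9200, (K−S)⁺=0.0000, hold=11.9428 ⇒ V=11.9428 continue | (k=2,j=2): S=212.5861, (K−S)⁺=0.0000, hold=2.1030 ⇒ V=2.1030 continue  boundary S*=-
step 1: (k=1,j=0): S=120.8940, (K−S)⁺=3.8960, hold=22.7992 ⇒ V=22.7992 continue | (k=1,j=1): S=176.1265, (K−S)⁺=0.0000, hold=7.4179 ⇒ V=7.4179 continue  boundary S*=-
step 0: (k=0,j=0): S=145.9200, (K−S)⁺=0.0000, hold=15.7177 ⇒ V=15.7177 continue  boundary S*=-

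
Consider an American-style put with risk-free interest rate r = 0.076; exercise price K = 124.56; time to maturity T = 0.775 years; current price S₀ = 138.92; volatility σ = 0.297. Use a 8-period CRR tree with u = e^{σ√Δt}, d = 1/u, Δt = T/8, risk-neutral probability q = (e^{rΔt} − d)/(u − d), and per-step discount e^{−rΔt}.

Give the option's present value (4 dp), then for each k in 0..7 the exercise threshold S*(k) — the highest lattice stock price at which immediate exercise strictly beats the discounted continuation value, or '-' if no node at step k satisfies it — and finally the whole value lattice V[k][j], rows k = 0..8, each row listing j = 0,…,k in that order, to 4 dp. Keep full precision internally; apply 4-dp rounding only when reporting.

price = 5.8644
boundary = - - - - 95.9797 87.5050 95.9797 105.2751
tree:
5.8644
9.1333 2.8921
13.8298 4.8731 1.0814
20.2637 8.0124 2.0078 0.2307
28.5803 12.7781 3.6715 0.4810 0.0000
37.0550 19.6010 6.5820 1.0029 0.0000 0.0000
44.7814 28.5803 11.4863 2.0910 0.0000 0.0000 0.0000
51.8256 37.0550 19.2849 4.3595 0.0000 0.0000 0.0000 0.0000
58.2478 44.7814 28.5803 9.0893 0.0000 0.0000 0.0000 0.0000 0.0000

Δt=0.09688, u=1.09685, d=0.91170, q=0.51682, disc=e^(-rΔt)=0.99266
k=8 terminal: V=max(K-S,0) → 58.2478 44.7814 28.5803 9.0893 0.0000 0.0000 0.0000 0.0000 0.0000
k=7: j=0 S=72.7344 intr=51.8256 cont=50.9119 V=51.8256[EX]; j=1 S=87.5050 intr=37.0550 cont=36.1413 V=37.0550[EX]; j=2 S=105.2751 intr=19.2849 cont=18.3712 V=19.2849[EX]; j=3 S=126.6538 intr=0.0000 cont=4.3595 V=4.3595[hold]; j=4 S=152.3741 intr=0.0000 cont=0.0000 V=0.0000[hold]; j=5 S=183.3175 intr=0.0000 cont=0.0000 V=0.0000[hold]; j=6 S=220.5448 intr=0.0000 cont=0.0000 V=0.0000[hold]; j=7 S=265.3320 intr=0.0000 cont=0.0000 V=0.0000[hold]  S*(7)=105.2751
k=6: j=0 S=79.7786 intr=44.7814 cont=43.8677 V=44.7814[EX]; j=1 S=95.9797 intr=28.5803 cont=27.6666 V=28.5803[EX]; j=2 S=115.4707 intr=9.0893 cont=11.4863 V=11.4863[hold]; j=3 S=138.9200 intr=0.0000 cont=2.0910 V=2.0910[hold]; j=4 S=167.1312 intr=0.0000 cont=0.0000 V=0.0000[hold]; j=5 S=201.0714 intr=0.0000 cont=0.0000 V=0.0000[hold]; j=6 S=241.9041 intr=0.0000 cont=0.0000 V=0.0000[hold]  S*(6)=95.9797
k=5: j=0 S=87.5050 intr=37.0550 cont=36.1413 V=37.0550[EX]; j=1 S=105.2751 intr=19.2849 cont=19.6010 V=19.6010[hold]; j=2 S=126.6538 intr=0.0000 cont=6.5820 V=6.5820[hold]; j=3 S=152.3741 intr=0.0000 cont=1.0029 V=1.0029[hold]; j=4 S=183.3175 intr=0.0000 cont=0.0000 V=0.0000[hold]; j=5 S=220.5448 intr=0.0000 cont=0.0000 V=0.0000[hold]  S*(5)=87.5050
k=4: j=0 S=95.9797 intr=28.5803 cont=27.8288 V=28.5803[EX]; j=1 S=115.4707 intr=9.0893 cont=12.7781 V=12.7781[hold]; j=2 S=138.9200 intr=0.0000 cont=3.6715 V=3.6715[hold]; j=3 S=167.1312 intr=0.0000 cont=0.4810 V=0.4810[hold]; j=4 S=201.0714 intr=0.0000 cont=0.0000 V=0.0000[hold]  S*(4)=95.9797
k=3: j=0 S=105.2751 intr=19.2849 cont=20.2637 V=20.2637[hold]; j=1 S=126.6538 intr=0.0000 cont=8.0124 V=8.0124[hold]; j=2 S=152.3741 intr=0.0000 cont=2.0078 V=2.0078[hold]; j=3 S=183.3175 intr=0.0000 cont=0.2307 V=0.2307[hold]  S*(3)=-
k=2: j=0 S=115.4707 intr=9.0893 cont=13.8298 V=13.8298[hold]; j=1 S=138.9200 intr=0.0000 cont=4.8731 V=4.8731[hold]; j=2 S=167.1312 intr=0.0000 cont=1.0814 V=1.0814[hold]  S*(2)=-
k=1: j=0 S=126.6538 intr=0.0000 cont=9.1333 V=9.1333[hold]; j=1 S=152.3741 intr=0.0000 cont=2.8921 V=2.8921[hold]  S*(1)=-
k=0: j=0 S=138.9200 intr=0.0000 cont=5.8644 V=5.8644[hold]  S*(0)=-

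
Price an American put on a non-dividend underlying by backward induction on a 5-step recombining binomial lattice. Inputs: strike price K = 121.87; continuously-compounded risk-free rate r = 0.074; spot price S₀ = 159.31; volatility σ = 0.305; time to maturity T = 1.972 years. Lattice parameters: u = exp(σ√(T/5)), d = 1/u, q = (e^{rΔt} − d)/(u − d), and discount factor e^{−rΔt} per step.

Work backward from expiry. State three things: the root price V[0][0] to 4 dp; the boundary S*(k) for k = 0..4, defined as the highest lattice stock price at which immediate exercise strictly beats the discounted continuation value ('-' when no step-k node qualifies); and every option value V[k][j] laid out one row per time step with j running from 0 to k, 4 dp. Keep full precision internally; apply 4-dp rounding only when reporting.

price = 5.2513
boundary = - - - 89.6775 74.0453
tree:
5.2513
9.8992 1.4086
18.1839 3.0798 0.0000
32.1925 6.7339 0.0000 0.0000
47.8247 14.7235 0.0000 0.0000 0.0000
60.7321 32.1925 0.0000 0.0000 0.0000 0.0000

params: Δt=0.39440 u=1.21112 d=0.82568 q=0.52910 e^(-rΔt)=0.97124
t_5 payoffs: 60.7321 32.1925 0.0000 0.0000 0.0000 0.0000
t_4: node(4,0) S=74.0453 payoff=47.8247 vs cont=44.3193 → 47.8247 [stop]  node(4,1) S=108.6101 payoff=13.2599 vs cont=14.7235 → 14.7235 [wait]  node(4,2) S=159.3100 payoff=0.0000 vs cont=0.0000 → 0.0000 [wait]  node(4,3) S=233.6770 payoff=0.0000 vs cont=0.0000 → 0.0000 [wait]  node(4,4) S=342.7590 payoff=0.0000 vs cont=0.0000 → 0.0000 [wait]  ⇒ S*(4)=74.0453
t_3: node(3,0) S=89.6775 payoff=32.1925 vs cont=29.4391 → 32.1925 [stop]  node(3,1) S=131.5396 payoff=0.0000 vs cont=6.7339 → 6.7339 [wait]  node(3,2) S=192.9432 payoff=0.0000 vs cont=0.0000 → 0.0000 [wait]  node(3,3) S=283.0104 payoff=0.0000 vs cont=0.0000 → 0.0000 [wait]  ⇒ S*(3)=89.6775
t_2: node(2,0) S=108.6101 payoff=13.2599 vs cont=18.1839 → 18.1839 [wait]  node(2,1) S=159.3100 payoff=0.0000 vs cont=3.0798 → 3.0798 [wait]  node(2,2) S=233.6770 payoff=0.0000 vs cont=0.0000 → 0.0000 [wait]  ⇒ S*(2)=-
t_1: node(1,0) S=131.5396 payoff=0.0000 vs cont=9.8992 → 9.8992 [wait]  node(1,1) S=192.9432 payoff=0.0000 vs cont=1.4086 → 1.4086 [wait]  ⇒ S*(1)=-
t_0: node(0,0) S=159.3100 payoff=0.0000 vs cont=5.2513 → 5.2513 [wait]  ⇒ S*(0)=-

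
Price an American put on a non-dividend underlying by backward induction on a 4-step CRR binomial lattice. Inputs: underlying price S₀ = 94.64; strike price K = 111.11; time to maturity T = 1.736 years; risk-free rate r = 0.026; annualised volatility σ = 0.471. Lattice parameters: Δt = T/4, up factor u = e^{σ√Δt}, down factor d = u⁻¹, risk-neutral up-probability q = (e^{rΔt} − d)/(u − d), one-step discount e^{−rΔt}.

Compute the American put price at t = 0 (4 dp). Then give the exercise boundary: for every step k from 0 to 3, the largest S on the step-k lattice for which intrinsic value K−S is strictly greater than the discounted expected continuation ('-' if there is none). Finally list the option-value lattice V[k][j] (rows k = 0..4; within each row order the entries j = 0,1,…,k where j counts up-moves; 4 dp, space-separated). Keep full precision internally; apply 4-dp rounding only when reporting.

Δt=0.43400, u=1.36382, d=0.73324, q=0.44104, disc=e^(-rΔt)=0.98878
k=4 terminal: V=max(K-S,0) → 83.7543 60.2283 16.4700 0.0000 0.0000
k=3: j=0 S=37.3083 intr=73.8017 cont=72.5550 V=73.8017[EX]; j=1 S=69.3934 intr=41.7166 cont=40.4699 V=41.7166[EX]; j=2 S=129.0718 intr=0.0000 cont=9.1028 V=9.1028[hold]; j=3 S=240.0737 intr=0.0000 cont=0.0000 V=0.0000[hold]  S*(3)=69.3934
k=2: j=0 S=50.8817 intr=60.2283 cont=58.9816 V=60.2283[EX]; j=1 S=94.6400 intr=16.4700 cont=27.0259 V=27.0259[hold]; j=2 S=176.0305 intr=0.0000 cont=5.0310 V=5.0310[hold]  S*(2)=50.8817
k=1: j=0 S=69.3934 intr=41.7166 cont=45.0732 V=45.0732[hold]; j=1 S=129.0718 intr=0.0000 cont=17.1309 V=17.1309[hold]  S*(1)=-
k=0: j=0 S=94.6400 intr=16.4700 cont=32.3821 V=32.3821[hold]  S*(0)=-

price = 32.3821
boundary = - - 50.8817 69.3934
tree:
32.3821
45.0732 17.1309
60.2283 27.0259 5.0310
73.8017 41.7166 9.1028 0.0000
83.7543 60.2283 16.4700 0.0000 0.0000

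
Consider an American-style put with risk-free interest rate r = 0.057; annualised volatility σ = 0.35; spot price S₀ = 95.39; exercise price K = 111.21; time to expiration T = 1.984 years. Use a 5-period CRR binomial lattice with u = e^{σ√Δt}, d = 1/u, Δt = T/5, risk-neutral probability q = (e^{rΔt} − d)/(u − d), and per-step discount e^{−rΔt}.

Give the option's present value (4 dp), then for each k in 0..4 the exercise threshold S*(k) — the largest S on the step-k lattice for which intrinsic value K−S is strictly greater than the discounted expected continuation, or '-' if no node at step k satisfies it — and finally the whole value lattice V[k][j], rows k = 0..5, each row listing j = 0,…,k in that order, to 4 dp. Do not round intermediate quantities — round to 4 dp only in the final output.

params: Δt=0.39680 u=1.24667 d=0.80214 q=0.49656 e^(-rΔt)=0.97764
t_5 payoffs: 79.5323 61.9773 34.6939 0.0000 0.0000 0.0000
t_4: node(4,0) S=39.4915 payoff=71.7185 vs cont=69.2315 → 71.7185 [stop]  node(4,1) S=61.3766 payoff=49.8334 vs cont=47.3463 → 49.8334 [stop]  node(4,2) S=95.3900 payoff=15.8200 vs cont=17.0755 → 17.0755 [wait]  node(4,3) S=148.2527 payoff=0.0000 vs cont=0.0000 → 0.0000 [wait]  node(4,4) S=230.4105 payoff=0.0000 vs cont=0.0000 → 0.0000 [wait]  ⇒ S*(4)=61.3766
t_3: node(3,0) S=49.2327 payoff=61.9773 vs cont=59.4903 → 61.9773 [stop]  node(3,1) S=76.5161 payoff=34.6939 vs cont=32.8163 → 34.6939 [stop]  node(3,2) S=118.9194 payoff=0.0000 vs cont=8.4042 → 8.4042 [wait]  node(3,3) S=184.8215 payoff=0.0000 vs cont=0.0000 → 0.0000 [wait]  ⇒ S*(3)=76.5161
t_2: node(2,0) S=61.3766 payoff=49.8334 vs cont=47.3463 → 49.8334 [stop]  node(2,1) S=95.3900 payoff=15.8200 vs cont=21.1554 → 21.1554 [wait]  node(2,2) S=148.2527 payoff=0.0000 vs cont=4.1363 → 4.1363 [wait]  ⇒ S*(2)=61.3766
t_1: node(1,0) S=76.5161 payoff=34.6939 vs cont=34.7969 → 34.7969 [wait]  node(1,1) S=118.9194 payoff=0.0000 vs cont=12.4202 → 12.4202 [wait]  ⇒ S*(1)=-
t_0: node(0,0) S=95.3900 payoff=15.8200 vs cont=23.1558 → 23.1558 [wait]  ⇒ S*(0)=-

price = 23.1558
boundary = - - 61.3766 76.5161 61.3766
tree:
23.1558
34.7969 12.4202
49.8334 21.1554 4.1363
61.9773 34.6939 8.4042 0.0000
71.7185 49.8334 17.0755 0.0000 0.0000
79.5323 61.9773 34.6939 0.0000 0.0000 0.0000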